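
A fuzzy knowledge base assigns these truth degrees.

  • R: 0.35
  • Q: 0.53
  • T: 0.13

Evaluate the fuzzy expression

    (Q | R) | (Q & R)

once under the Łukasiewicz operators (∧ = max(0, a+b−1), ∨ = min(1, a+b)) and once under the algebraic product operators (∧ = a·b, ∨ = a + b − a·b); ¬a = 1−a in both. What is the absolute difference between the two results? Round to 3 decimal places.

0.129

Under Łukasiewicz:
  Q | R = min(1, a+b) on (0.53, 0.35) = 0.88
  Q & R = max(0, a+b−1) on (0.53, 0.35) = 0.00
  (Q | R) | (Q & R) = min(1, a+b) on (0.88, 0.00) = 0.88
  → value = 0.8800
Under algebraic product:
  Q | R = a + b − a·b on (0.5300, 0.3500) = 0.6945
  Q & R = a·b on (0.5300, 0.3500) = 0.1855
  (Q | R) | (Q & R) = a + b − a·b on (0.6945, 0.1855) = 0.7512
  → value = 0.7512
|0.8800 − 0.7512| = 0.129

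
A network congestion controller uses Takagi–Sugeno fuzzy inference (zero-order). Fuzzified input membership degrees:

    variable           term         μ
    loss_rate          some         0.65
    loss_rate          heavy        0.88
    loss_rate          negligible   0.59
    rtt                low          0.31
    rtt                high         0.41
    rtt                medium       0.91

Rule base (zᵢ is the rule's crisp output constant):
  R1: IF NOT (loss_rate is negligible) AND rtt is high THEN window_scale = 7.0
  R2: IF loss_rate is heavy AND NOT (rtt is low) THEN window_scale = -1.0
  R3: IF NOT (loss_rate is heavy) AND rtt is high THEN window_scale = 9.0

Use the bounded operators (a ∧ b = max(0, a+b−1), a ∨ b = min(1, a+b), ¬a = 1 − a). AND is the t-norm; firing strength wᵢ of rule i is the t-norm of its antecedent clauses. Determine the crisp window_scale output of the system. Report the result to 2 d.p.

R1 (z=7.0): ¬negligible=1−0.59=0.41, high=0.41; AND[max(0, a+b−1)] → w = 0.00
R2 (z=-1.0): heavy=0.88, ¬low=1−0.31=0.69; AND[max(0, a+b−1)] → w = 0.57
R3 (z=9.0): ¬heavy=1−0.88=0.12, high=0.41; AND[max(0, a+b−1)] → w = 0.00
Weighted average = (0.00·7.0 + 0.57·-1.0 + 0.00·9.0) / (0.00 + 0.57 + 0.00)
  = -0.5700 / 0.5700 = -1.00

-1.00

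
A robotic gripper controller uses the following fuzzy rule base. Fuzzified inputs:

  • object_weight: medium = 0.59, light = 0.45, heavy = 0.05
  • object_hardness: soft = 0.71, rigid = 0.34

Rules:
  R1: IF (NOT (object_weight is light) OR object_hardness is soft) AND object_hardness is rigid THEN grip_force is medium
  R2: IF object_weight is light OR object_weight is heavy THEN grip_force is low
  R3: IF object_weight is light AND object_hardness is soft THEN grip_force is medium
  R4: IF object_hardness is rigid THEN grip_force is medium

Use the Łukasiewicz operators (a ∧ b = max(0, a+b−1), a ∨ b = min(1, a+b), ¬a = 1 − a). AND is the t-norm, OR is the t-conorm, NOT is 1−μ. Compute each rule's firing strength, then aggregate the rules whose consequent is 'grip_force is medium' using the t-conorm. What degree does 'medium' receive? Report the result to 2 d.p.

R1: (¬light=1−0.45=0.55 OR soft=0.71) = 1.00; AND[max(0, a+b−1)] with rigid=0.34 → w = 0.34
R2: light=0.45, heavy=0.05; OR[min(1, a+b)] → w = 0.50
R3: light=0.45, soft=0.71; AND[max(0, a+b−1)] → w = 0.16
R4: rigid=0.34 → w = 0.34
Rules with consequent 'medium': {R1, R3, R4} → strengths 0.34, 0.16, 0.34
Aggregate via t-conorm [min(1, a+b)]: 0.84

0.84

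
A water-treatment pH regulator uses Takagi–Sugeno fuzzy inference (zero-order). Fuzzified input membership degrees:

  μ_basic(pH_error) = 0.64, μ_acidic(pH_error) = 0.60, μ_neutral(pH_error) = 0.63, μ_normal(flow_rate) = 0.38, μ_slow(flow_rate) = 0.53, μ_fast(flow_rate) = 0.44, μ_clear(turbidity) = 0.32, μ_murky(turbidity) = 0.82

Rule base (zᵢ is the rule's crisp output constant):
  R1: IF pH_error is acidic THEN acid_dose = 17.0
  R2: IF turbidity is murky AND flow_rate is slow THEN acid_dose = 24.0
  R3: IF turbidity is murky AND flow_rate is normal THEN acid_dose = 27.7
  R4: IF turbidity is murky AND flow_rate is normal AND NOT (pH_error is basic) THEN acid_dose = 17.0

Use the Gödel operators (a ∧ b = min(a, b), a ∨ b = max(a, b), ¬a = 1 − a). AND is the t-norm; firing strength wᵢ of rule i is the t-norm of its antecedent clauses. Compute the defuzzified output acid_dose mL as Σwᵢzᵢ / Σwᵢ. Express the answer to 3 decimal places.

21.158

R1 (z=17.0): acidic=0.60 → w = 0.60
R2 (z=24.0): murky=0.82, slow=0.53; AND[min(a, b)] → w = 0.53
R3 (z=27.7): murky=0.82, normal=0.38; AND[min(a, b)] → w = 0.38
R4 (z=17.0): murky=0.82, normal=0.38, ¬basic=1−0.64=0.36; AND[min(a, b)] → w = 0.36
Weighted average = (0.60·17.0 + 0.53·24.0 + 0.38·27.7 + 0.36·17.0) / (0.60 + 0.53 + 0.38 + 0.36)
  = 39.5660 / 1.8700 = 21.158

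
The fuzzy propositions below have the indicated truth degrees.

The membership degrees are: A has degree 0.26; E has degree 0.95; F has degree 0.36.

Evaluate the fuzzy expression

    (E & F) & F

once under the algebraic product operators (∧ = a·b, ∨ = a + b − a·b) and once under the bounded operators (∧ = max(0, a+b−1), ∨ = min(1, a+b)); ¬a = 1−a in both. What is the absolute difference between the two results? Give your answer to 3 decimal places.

0.123

Under algebraic product:
  E & F = a·b on (0.9500, 0.3600) = 0.3420
  (E & F) & F = a·b on (0.3420, 0.3600) = 0.1231
  → value = 0.1231
Under bounded:
  E & F = max(0, a+b−1) on (0.95, 0.36) = 0.31
  (E & F) & F = max(0, a+b−1) on (0.31, 0.36) = 0.00
  → value = 0.0000
|0.1231 − 0.0000| = 0.123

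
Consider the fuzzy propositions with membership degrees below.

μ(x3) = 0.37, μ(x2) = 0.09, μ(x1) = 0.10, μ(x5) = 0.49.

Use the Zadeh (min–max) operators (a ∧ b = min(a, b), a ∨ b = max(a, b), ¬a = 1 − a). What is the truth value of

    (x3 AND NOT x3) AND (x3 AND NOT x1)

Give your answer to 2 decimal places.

NOT x3 = 1 − 0.37 = 0.63
x3 AND NOT x3 = min(a, b) on (0.37, 0.63) = 0.37
NOT x1 = 1 − 0.10 = 0.90
x3 AND NOT x1 = min(a, b) on (0.37, 0.90) = 0.37
(x3 AND NOT x3) AND (x3 AND NOT x1) = min(a, b) on (0.37, 0.37) = 0.37

0.37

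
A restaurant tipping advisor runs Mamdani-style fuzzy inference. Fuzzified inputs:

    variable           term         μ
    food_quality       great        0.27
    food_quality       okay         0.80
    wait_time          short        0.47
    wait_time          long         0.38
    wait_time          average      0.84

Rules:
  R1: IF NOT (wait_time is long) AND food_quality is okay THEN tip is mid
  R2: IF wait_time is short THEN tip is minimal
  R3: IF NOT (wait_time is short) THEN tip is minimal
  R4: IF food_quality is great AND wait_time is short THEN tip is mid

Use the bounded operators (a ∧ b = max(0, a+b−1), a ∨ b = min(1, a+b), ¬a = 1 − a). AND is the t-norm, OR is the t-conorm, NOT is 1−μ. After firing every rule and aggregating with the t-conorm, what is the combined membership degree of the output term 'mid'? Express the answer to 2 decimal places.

0.42

R1: ¬long=1−0.38=0.62, okay=0.80; AND[max(0, a+b−1)] → w = 0.42
R2: short=0.47 → w = 0.47
R3: ¬short=1−0.47=0.53 → w = 0.53
R4: great=0.27, short=0.47; AND[max(0, a+b−1)] → w = 0.00
Rules with consequent 'mid': {R1, R4} → strengths 0.42, 0.00
Aggregate via t-conorm [min(1, a+b)]: 0.42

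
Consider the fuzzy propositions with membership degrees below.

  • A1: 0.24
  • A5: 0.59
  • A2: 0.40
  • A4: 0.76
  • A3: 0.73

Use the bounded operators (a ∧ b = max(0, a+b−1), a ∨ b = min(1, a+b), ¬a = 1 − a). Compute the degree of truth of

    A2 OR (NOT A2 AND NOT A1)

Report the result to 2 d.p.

NOT A2 = 1 − 0.40 = 0.60
NOT A1 = 1 − 0.24 = 0.76
NOT A2 AND NOT A1 = max(0, a+b−1) on (0.60, 0.76) = 0.36
A2 OR (NOT A2 AND NOT A1) = min(1, a+b) on (0.40, 0.36) = 0.76

0.76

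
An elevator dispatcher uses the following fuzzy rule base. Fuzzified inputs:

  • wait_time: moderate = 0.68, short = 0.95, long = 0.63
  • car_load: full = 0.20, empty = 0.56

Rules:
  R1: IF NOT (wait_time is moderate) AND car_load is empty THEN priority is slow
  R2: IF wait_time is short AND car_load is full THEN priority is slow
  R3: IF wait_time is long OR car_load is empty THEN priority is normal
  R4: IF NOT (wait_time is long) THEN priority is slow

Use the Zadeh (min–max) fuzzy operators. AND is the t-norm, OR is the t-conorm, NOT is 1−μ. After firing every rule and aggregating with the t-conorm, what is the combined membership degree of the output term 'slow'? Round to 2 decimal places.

0.37

R1: ¬moderate=1−0.68=0.32, empty=0.56; AND[min(a, b)] → w = 0.32
R2: short=0.95, full=0.20; AND[min(a, b)] → w = 0.20
R3: long=0.63, empty=0.56; OR[max(a, b)] → w = 0.63
R4: ¬long=1−0.63=0.37 → w = 0.37
Rules with consequent 'slow': {R1, R2, R4} → strengths 0.32, 0.20, 0.37
Aggregate via t-conorm [max(a, b)]: 0.37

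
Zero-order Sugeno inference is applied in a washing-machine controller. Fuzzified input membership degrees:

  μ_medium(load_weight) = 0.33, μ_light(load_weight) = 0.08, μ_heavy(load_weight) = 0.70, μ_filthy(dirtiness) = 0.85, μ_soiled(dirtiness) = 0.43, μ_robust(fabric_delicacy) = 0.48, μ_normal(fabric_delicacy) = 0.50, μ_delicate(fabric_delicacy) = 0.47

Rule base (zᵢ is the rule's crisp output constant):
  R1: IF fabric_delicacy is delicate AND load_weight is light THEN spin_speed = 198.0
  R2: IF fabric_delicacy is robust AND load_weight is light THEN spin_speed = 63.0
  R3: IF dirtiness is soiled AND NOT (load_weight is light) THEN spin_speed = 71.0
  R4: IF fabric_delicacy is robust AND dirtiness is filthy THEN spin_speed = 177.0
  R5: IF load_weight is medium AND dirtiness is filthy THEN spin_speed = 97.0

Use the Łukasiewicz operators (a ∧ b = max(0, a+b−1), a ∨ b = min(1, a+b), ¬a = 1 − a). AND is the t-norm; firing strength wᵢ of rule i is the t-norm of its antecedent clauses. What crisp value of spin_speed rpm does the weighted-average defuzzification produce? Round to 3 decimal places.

117.116

R1 (z=198.0): delicate=0.47, light=0.08; AND[max(0, a+b−1)] → w = 0.00
R2 (z=63.0): robust=0.48, light=0.08; AND[max(0, a+b−1)] → w = 0.00
R3 (z=71.0): soiled=0.43, ¬light=1−0.08=0.92; AND[max(0, a+b−1)] → w = 0.35
R4 (z=177.0): robust=0.48, filthy=0.85; AND[max(0, a+b−1)] → w = 0.33
R5 (z=97.0): medium=0.33, filthy=0.85; AND[max(0, a+b−1)] → w = 0.18
Weighted average = (0.00·198.0 + 0.00·63.0 + 0.35·71.0 + 0.33·177.0 + 0.18·97.0) / (0.00 + 0.00 + 0.35 + 0.33 + 0.18)
  = 100.7200 / 0.8600 = 117.116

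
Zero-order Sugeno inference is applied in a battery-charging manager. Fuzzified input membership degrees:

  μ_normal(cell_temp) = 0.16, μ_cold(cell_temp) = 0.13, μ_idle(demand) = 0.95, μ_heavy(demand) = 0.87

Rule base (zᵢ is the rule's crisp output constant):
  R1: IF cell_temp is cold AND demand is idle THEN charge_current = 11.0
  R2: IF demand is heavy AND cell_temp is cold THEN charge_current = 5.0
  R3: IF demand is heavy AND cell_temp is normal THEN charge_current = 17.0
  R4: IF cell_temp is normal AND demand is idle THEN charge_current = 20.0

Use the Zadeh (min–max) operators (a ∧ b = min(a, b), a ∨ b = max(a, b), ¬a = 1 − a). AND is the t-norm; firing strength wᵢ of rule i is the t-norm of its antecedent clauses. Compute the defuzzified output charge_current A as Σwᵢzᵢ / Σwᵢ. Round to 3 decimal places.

13.793

R1 (z=11.0): cold=0.13, idle=0.95; AND[min(a, b)] → w = 0.13
R2 (z=5.0): heavy=0.87, cold=0.13; AND[min(a, b)] → w = 0.13
R3 (z=17.0): heavy=0.87, normal=0.16; AND[min(a, b)] → w = 0.16
R4 (z=20.0): normal=0.16, idle=0.95; AND[min(a, b)] → w = 0.16
Weighted average = (0.13·11.0 + 0.13·5.0 + 0.16·17.0 + 0.16·20.0) / (0.13 + 0.13 + 0.16 + 0.16)
  = 8.0000 / 0.5800 = 13.793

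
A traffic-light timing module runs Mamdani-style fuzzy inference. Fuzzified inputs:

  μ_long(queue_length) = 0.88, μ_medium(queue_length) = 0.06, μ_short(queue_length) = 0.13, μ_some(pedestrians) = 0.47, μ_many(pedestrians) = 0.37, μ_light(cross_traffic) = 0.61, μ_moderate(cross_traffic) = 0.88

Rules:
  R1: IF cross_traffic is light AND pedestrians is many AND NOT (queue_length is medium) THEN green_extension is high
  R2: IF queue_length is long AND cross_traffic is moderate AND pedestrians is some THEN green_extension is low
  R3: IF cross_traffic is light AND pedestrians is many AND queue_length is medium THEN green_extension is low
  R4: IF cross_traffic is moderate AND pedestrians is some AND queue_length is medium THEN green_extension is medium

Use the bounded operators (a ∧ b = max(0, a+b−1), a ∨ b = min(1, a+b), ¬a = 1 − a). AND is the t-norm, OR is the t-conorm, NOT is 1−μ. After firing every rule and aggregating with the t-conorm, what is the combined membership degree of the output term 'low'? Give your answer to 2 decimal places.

0.23

R1: light=0.61, many=0.37, ¬medium=1−0.06=0.94; AND[max(0, a+b−1)] → w = 0.00
R2: long=0.88, moderate=0.88, some=0.47; AND[max(0, a+b−1)] → w = 0.23
R3: light=0.61, many=0.37, medium=0.06; AND[max(0, a+b−1)] → w = 0.00
R4: moderate=0.88, some=0.47, medium=0.06; AND[max(0, a+b−1)] → w = 0.00
Rules with consequent 'low': {R2, R3} → strengths 0.23, 0.00
Aggregate via t-conorm [min(1, a+b)]: 0.23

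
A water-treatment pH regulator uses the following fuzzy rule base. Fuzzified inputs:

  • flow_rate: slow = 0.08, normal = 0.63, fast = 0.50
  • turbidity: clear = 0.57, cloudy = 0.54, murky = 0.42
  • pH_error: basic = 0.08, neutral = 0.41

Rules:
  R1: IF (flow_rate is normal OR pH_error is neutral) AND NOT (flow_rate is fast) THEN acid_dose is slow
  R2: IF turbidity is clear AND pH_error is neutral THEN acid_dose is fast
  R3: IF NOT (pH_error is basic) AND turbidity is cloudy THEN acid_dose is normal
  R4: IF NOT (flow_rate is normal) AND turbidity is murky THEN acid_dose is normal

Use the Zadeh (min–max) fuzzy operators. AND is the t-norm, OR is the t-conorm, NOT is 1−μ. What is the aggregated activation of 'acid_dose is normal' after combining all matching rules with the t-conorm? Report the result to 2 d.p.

R1: (normal=0.63 OR neutral=0.41) = 0.63; AND[min(a, b)] with ¬fast=1−0.50=0.50 → w = 0.50
R2: clear=0.57, neutral=0.41; AND[min(a, b)] → w = 0.41
R3: ¬basic=1−0.08=0.92, cloudy=0.54; AND[min(a, b)] → w = 0.54
R4: ¬normal=1−0.63=0.37, murky=0.42; AND[min(a, b)] → w = 0.37
Rules with consequent 'normal': {R3, R4} → strengths 0.54, 0.37
Aggregate via t-conorm [max(a, b)]: 0.54

0.54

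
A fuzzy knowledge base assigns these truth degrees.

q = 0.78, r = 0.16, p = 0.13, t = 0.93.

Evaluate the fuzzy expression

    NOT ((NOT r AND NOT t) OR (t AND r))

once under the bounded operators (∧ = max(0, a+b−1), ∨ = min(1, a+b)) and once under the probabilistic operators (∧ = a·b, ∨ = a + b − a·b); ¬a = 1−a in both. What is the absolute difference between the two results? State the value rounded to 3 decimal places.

0.109

Under bounded:
  NOT r = 1 − 0.16 = 0.84
  NOT t = 1 − 0.93 = 0.07
  NOT r AND NOT t = max(0, a+b−1) on (0.84, 0.07) = 0.00
  t AND r = max(0, a+b−1) on (0.93, 0.16) = 0.09
  (NOT r AND NOT t) OR (t AND r) = min(1, a+b) on (0.00, 0.09) = 0.09
  NOT ((NOT r AND NOT t) OR (t AND r)) = 1 − 0.09 = 0.91
  → value = 0.9100
Under probabilistic:
  NOT r = 1 − 0.1600 = 0.8400
  NOT t = 1 − 0.9300 = 0.0700
  NOT r AND NOT t = a·b on (0.8400, 0.0700) = 0.0588
  t AND r = a·b on (0.9300, 0.1600) = 0.1488
  (NOT r AND NOT t) OR (t AND r) = a + b − a·b on (0.0588, 0.1488) = 0.1989
  NOT ((NOT r AND NOT t) OR (t AND r)) = 1 − 0.1989 = 0.8011
  → value = 0.8011
|0.9100 − 0.8011| = 0.109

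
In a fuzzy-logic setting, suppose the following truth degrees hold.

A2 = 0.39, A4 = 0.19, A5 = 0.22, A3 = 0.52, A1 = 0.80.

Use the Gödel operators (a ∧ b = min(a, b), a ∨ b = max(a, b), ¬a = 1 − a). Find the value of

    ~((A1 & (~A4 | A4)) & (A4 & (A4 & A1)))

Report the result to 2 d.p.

~A4 = 1 − 0.19 = 0.81
~A4 | A4 = max(a, b) on (0.81, 0.19) = 0.81
A1 & (~A4 | A4) = min(a, b) on (0.80, 0.81) = 0.80
A4 & A1 = min(a, b) on (0.19, 0.80) = 0.19
A4 & (A4 & A1) = min(a, b) on (0.19, 0.19) = 0.19
(A1 & (~A4 | A4)) & (A4 & (A4 & A1)) = min(a, b) on (0.80, 0.19) = 0.19
~((A1 & (~A4 | A4)) & (A4 & (A4 & A1))) = 1 − 0.19 = 0.81

0.81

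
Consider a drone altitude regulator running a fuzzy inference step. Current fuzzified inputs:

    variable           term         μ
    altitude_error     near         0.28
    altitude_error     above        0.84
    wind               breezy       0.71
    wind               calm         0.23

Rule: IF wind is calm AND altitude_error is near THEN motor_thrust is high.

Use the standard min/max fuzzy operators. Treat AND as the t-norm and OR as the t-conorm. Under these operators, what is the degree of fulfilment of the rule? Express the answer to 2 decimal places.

0.23

firing strength: calm=0.23, near=0.28; AND[min(a, b)] → w = 0.23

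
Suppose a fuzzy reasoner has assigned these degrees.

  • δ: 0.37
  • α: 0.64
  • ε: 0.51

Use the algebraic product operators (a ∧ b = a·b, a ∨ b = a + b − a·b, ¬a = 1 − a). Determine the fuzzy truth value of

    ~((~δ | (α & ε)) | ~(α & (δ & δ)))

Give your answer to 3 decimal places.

0.022

~δ = 1 − 0.3700 = 0.6300
α & ε = a·b on (0.6400, 0.5100) = 0.3264
~δ | (α & ε) = a + b − a·b on (0.6300, 0.3264) = 0.7508
δ & δ = a·b on (0.3700, 0.3700) = 0.1369
α & (δ & δ) = a·b on (0.6400, 0.1369) = 0.0876
~(α & (δ & δ)) = 1 − 0.0876 = 0.9124
(~δ | (α & ε)) | ~(α & (δ & δ)) = a + b − a·b on (0.7508, 0.9124) = 0.9782
~((~δ | (α & ε)) | ~(α & (δ & δ))) = 1 − 0.9782 = 0.0218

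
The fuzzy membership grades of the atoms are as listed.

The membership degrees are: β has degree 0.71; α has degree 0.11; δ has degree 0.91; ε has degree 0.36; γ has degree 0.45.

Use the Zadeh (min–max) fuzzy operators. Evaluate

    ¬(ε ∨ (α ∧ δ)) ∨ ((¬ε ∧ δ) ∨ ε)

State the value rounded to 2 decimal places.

0.64

α ∧ δ = min(a, b) on (0.11, 0.91) = 0.11
ε ∨ (α ∧ δ) = max(a, b) on (0.36, 0.11) = 0.36
¬(ε ∨ (α ∧ δ)) = 1 − 0.36 = 0.64
¬ε = 1 − 0.36 = 0.64
¬ε ∧ δ = min(a, b) on (0.64, 0.91) = 0.64
(¬ε ∧ δ) ∨ ε = max(a, b) on (0.64, 0.36) = 0.64
¬(ε ∨ (α ∧ δ)) ∨ ((¬ε ∧ δ) ∨ ε) = max(a, b) on (0.64, 0.64) = 0.64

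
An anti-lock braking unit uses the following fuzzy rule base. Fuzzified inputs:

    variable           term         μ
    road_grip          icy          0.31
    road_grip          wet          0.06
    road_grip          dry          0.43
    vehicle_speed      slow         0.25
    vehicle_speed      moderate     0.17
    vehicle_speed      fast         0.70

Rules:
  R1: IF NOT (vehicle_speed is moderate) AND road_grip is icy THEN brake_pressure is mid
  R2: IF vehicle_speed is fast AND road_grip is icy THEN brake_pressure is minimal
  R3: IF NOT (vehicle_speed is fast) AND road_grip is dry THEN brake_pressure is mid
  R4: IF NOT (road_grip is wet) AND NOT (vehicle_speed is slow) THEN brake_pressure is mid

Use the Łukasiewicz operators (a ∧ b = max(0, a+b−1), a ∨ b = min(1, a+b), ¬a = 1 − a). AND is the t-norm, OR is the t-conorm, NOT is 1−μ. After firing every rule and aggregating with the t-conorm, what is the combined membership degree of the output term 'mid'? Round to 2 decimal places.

0.83

R1: ¬moderate=1−0.17=0.83, icy=0.31; AND[max(0, a+b−1)] → w = 0.14
R2: fast=0.70, icy=0.31; AND[max(0, a+b−1)] → w = 0.01
R3: ¬fast=1−0.70=0.30, dry=0.43; AND[max(0, a+b−1)] → w = 0.00
R4: ¬wet=1−0.06=0.94, ¬slow=1−0.25=0.75; AND[max(0, a+b−1)] → w = 0.69
Rules with consequent 'mid': {R1, R3, R4} → strengths 0.14, 0.00, 0.69
Aggregate via t-conorm [min(1, a+b)]: 0.83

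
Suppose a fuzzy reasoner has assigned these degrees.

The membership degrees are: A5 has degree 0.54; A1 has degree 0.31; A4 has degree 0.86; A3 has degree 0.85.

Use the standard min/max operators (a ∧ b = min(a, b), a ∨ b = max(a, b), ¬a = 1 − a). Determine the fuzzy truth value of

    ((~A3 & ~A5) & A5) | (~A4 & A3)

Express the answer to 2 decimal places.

0.15

~A3 = 1 − 0.85 = 0.15
~A5 = 1 − 0.54 = 0.46
~A3 & ~A5 = min(a, b) on (0.15, 0.46) = 0.15
(~A3 & ~A5) & A5 = min(a, b) on (0.15, 0.54) = 0.15
~A4 = 1 − 0.86 = 0.14
~A4 & A3 = min(a, b) on (0.14, 0.85) = 0.14
((~A3 & ~A5) & A5) | (~A4 & A3) = max(a, b) on (0.15, 0.14) = 0.15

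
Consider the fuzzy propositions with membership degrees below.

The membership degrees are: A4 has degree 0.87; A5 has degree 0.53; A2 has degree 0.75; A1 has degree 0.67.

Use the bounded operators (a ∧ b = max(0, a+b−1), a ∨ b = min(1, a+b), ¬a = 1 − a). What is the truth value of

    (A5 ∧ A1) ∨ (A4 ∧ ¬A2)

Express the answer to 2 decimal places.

A5 ∧ A1 = max(0, a+b−1) on (0.53, 0.67) = 0.20
¬A2 = 1 − 0.75 = 0.25
A4 ∧ ¬A2 = max(0, a+b−1) on (0.87, 0.25) = 0.12
(A5 ∧ A1) ∨ (A4 ∧ ¬A2) = min(1, a+b) on (0.20, 0.12) = 0.32

0.32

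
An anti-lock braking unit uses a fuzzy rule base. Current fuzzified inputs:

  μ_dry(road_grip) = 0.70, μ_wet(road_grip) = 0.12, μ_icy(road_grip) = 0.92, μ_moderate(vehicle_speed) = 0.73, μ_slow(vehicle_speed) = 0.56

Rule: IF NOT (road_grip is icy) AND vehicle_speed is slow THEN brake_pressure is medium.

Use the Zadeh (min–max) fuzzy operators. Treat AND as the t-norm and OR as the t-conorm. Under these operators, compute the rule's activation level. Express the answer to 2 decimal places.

0.08

firing strength: ¬icy=1−0.92=0.08, slow=0.56; AND[min(a, b)] → w = 0.08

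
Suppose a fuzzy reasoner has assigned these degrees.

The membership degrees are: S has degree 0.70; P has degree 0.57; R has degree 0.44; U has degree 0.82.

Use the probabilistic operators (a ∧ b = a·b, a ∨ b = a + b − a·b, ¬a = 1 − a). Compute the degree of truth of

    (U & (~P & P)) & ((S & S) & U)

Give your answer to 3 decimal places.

~P = 1 − 0.5700 = 0.4300
~P & P = a·b on (0.4300, 0.5700) = 0.2451
U & (~P & P) = a·b on (0.8200, 0.2451) = 0.2010
S & S = a·b on (0.7000, 0.7000) = 0.4900
(S & S) & U = a·b on (0.4900, 0.8200) = 0.4018
(U & (~P & P)) & ((S & S) & U) = a·b on (0.2010, 0.4018) = 0.0808

0.081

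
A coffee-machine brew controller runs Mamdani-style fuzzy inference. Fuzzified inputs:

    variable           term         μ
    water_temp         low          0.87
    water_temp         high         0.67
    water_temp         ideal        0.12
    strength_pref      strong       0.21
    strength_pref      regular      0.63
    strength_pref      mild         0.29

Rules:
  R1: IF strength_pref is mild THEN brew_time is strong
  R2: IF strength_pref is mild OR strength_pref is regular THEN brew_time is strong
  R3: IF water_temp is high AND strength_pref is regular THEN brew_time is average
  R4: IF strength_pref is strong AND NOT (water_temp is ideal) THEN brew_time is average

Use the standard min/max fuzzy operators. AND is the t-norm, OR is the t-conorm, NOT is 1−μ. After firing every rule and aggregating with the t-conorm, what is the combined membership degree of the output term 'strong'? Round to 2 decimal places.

R1: mild=0.29 → w = 0.29
R2: mild=0.29, regular=0.63; OR[max(a, b)] → w = 0.63
R3: high=0.67, regular=0.63; AND[min(a, b)] → w = 0.63
R4: strong=0.21, ¬ideal=1−0.12=0.88; AND[min(a, b)] → w = 0.21
Rules with consequent 'strong': {R1, R2} → strengths 0.29, 0.63
Aggregate via t-conorm [max(a, b)]: 0.63

0.63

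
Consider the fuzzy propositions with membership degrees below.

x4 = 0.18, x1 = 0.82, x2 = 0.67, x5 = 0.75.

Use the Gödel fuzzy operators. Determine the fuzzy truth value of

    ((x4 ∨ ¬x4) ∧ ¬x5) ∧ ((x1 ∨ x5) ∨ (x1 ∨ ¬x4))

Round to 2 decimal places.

¬x4 = 1 − 0.18 = 0.82
x4 ∨ ¬x4 = max(a, b) on (0.18, 0.82) = 0.82
¬x5 = 1 − 0.75 = 0.25
(x4 ∨ ¬x4) ∧ ¬x5 = min(a, b) on (0.82, 0.25) = 0.25
x1 ∨ x5 = max(a, b) on (0.82, 0.75) = 0.82
¬x4 = 1 − 0.18 = 0.82
x1 ∨ ¬x4 = max(a, b) on (0.82, 0.82) = 0.82
(x1 ∨ x5) ∨ (x1 ∨ ¬x4) = max(a, b) on (0.82, 0.82) = 0.82
((x4 ∨ ¬x4) ∧ ¬x5) ∧ ((x1 ∨ x5) ∨ (x1 ∨ ¬x4)) = min(a, b) on (0.25, 0.82) = 0.25

0.25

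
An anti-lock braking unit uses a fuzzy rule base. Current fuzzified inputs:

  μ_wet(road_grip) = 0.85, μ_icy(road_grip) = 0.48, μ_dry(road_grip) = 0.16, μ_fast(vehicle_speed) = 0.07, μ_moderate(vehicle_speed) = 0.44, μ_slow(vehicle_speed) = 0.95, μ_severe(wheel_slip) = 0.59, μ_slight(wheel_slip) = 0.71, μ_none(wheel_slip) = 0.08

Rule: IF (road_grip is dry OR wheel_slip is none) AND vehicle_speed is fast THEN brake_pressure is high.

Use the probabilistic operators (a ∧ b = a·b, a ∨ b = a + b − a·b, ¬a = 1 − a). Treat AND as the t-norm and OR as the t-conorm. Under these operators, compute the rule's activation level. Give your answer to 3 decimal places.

0.016

firing strength: (dry=0.16 OR none=0.08) = 0.2272; AND[a·b] with fast=0.07 → w = 0.0159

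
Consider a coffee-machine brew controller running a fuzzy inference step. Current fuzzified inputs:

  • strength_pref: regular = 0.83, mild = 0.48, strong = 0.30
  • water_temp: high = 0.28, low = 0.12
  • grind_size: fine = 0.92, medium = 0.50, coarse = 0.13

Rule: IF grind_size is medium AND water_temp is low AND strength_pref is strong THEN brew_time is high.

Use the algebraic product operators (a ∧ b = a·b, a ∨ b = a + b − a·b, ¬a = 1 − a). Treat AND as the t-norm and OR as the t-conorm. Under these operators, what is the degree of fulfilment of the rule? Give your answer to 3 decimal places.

0.018

firing strength: medium=0.50, low=0.12, strong=0.30; AND[a·b] → w = 0.0180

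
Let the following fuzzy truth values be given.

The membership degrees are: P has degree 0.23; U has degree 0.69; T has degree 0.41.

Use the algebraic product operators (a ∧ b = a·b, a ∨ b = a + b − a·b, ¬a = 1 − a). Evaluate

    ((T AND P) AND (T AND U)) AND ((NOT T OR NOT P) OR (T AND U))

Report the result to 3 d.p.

T AND P = a·b on (0.4100, 0.2300) = 0.0943
T AND U = a·b on (0.4100, 0.6900) = 0.2829
(T AND P) AND (T AND U) = a·b on (0.0943, 0.2829) = 0.0267
NOT T = 1 − 0.4100 = 0.5900
NOT P = 1 − 0.2300 = 0.7700
NOT T OR NOT P = a + b − a·b on (0.5900, 0.7700) = 0.9057
T AND U = a·b on (0.4100, 0.6900) = 0.2829
(NOT T OR NOT P) OR (T AND U) = a + b − a·b on (0.9057, 0.2829) = 0.9324
((T AND P) AND (T AND U)) AND ((NOT T OR NOT P) OR (T AND U)) = a·b on (0.0267, 0.9324) = 0.0249

0.025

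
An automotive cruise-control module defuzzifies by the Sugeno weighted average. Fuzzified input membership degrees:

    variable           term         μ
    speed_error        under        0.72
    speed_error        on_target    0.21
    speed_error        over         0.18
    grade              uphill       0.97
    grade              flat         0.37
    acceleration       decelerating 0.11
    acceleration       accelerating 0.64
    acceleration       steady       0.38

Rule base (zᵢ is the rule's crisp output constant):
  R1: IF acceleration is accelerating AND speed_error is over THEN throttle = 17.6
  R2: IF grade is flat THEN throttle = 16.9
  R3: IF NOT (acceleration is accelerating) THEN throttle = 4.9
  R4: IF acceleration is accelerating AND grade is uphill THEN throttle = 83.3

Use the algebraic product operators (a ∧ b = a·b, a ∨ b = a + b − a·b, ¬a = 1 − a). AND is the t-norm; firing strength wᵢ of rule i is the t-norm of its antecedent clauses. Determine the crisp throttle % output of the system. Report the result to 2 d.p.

R1 (z=17.6): accelerating=0.64, over=0.18; AND[a·b] → w = 0.1152
R2 (z=16.9): flat=0.37 → w = 0.3700
R3 (z=4.9): ¬accelerating=1−0.64=0.36 → w = 0.3600
R4 (z=83.3): accelerating=0.64, uphill=0.97; AND[a·b] → w = 0.6208
Weighted average = (0.1152·17.6 + 0.3700·16.9 + 0.3600·4.9 + 0.6208·83.3) / (0.1152 + 0.3700 + 0.3600 + 0.6208)
  = 61.7572 / 1.4660 = 42.13

42.13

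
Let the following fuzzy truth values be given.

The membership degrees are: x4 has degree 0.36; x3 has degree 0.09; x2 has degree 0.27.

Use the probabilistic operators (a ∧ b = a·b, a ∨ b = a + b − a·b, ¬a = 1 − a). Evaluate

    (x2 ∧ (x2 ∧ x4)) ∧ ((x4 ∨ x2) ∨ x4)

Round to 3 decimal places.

0.018

x2 ∧ x4 = a·b on (0.2700, 0.3600) = 0.0972
x2 ∧ (x2 ∧ x4) = a·b on (0.2700, 0.0972) = 0.0262
x4 ∨ x2 = a + b − a·b on (0.3600, 0.2700) = 0.5328
(x4 ∨ x2) ∨ x4 = a + b − a·b on (0.5328, 0.3600) = 0.7010
(x2 ∧ (x2 ∧ x4)) ∧ ((x4 ∨ x2) ∨ x4) = a·b on (0.0262, 0.7010) = 0.0184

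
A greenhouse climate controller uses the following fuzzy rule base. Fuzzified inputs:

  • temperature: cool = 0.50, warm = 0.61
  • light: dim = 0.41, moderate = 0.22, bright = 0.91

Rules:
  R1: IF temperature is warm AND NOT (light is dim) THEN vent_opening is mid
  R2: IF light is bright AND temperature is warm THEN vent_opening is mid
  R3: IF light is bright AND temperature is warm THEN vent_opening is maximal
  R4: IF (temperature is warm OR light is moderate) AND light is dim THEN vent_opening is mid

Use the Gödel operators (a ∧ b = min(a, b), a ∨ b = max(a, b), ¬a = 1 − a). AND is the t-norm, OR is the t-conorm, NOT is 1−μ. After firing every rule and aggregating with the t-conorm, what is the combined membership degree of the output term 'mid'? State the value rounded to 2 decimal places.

0.61

R1: warm=0.61, ¬dim=1−0.41=0.59; AND[min(a, b)] → w = 0.59
R2: bright=0.91, warm=0.61; AND[min(a, b)] → w = 0.61
R3: bright=0.91, warm=0.61; AND[min(a, b)] → w = 0.61
R4: (warm=0.61 OR moderate=0.22) = 0.61; AND[min(a, b)] with dim=0.41 → w = 0.41
Rules with consequent 'mid': {R1, R2, R4} → strengths 0.59, 0.61, 0.41
Aggregate via t-conorm [max(a, b)]: 0.61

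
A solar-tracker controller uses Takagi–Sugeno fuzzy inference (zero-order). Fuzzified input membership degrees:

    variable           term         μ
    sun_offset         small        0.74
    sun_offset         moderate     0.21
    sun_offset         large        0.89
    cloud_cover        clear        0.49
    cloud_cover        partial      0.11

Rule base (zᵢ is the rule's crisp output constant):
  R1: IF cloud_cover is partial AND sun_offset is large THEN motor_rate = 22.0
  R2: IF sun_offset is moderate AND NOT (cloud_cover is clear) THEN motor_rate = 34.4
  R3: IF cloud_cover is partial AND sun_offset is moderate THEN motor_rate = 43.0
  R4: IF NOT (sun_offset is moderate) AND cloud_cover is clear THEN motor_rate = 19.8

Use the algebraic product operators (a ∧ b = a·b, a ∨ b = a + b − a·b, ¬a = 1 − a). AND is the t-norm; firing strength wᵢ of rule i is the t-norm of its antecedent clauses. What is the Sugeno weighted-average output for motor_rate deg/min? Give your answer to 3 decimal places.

R1 (z=22.0): partial=0.11, large=0.89; AND[a·b] → w = 0.0979
R2 (z=34.4): moderate=0.21, ¬clear=1−0.49=0.51; AND[a·b] → w = 0.1071
R3 (z=43.0): partial=0.11, moderate=0.21; AND[a·b] → w = 0.0231
R4 (z=19.8): ¬moderate=1−0.21=0.79, clear=0.49; AND[a·b] → w = 0.3871
Weighted average = (0.0979·22.0 + 0.1071·34.4 + 0.0231·43.0 + 0.3871·19.8) / (0.0979 + 0.1071 + 0.0231 + 0.3871)
  = 14.4959 / 0.6152 = 23.563

23.563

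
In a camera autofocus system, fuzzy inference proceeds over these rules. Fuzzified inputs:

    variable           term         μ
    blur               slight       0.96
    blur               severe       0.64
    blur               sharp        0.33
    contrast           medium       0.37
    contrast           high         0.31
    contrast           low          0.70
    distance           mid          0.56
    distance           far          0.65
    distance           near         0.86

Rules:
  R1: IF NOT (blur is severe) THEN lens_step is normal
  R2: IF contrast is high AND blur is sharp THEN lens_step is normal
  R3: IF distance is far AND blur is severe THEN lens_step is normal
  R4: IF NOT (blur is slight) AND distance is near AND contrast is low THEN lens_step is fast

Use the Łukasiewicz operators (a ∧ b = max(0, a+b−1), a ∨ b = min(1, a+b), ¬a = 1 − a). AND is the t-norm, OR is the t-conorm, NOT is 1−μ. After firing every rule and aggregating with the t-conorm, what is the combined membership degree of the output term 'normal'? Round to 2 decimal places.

0.65

R1: ¬severe=1−0.64=0.36 → w = 0.36
R2: high=0.31, sharp=0.33; AND[max(0, a+b−1)] → w = 0.00
R3: far=0.65, severe=0.64; AND[max(0, a+b−1)] → w = 0.29
R4: ¬slight=1−0.96=0.04, near=0.86, low=0.70; AND[max(0, a+b−1)] → w = 0.00
Rules with consequent 'normal': {R1, R2, R3} → strengths 0.36, 0.00, 0.29
Aggregate via t-conorm [min(1, a+b)]: 0.65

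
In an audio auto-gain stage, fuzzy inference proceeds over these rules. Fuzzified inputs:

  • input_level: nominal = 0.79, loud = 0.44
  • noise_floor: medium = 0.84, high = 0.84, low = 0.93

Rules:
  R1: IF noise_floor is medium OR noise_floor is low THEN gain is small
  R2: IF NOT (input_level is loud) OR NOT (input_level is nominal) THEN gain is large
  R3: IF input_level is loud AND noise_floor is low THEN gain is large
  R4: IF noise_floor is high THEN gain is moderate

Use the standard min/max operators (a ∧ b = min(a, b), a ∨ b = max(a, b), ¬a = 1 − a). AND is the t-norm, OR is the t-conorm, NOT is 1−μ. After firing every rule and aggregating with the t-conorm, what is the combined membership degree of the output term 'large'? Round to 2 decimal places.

0.56

R1: medium=0.84, low=0.93; OR[max(a, b)] → w = 0.93
R2: ¬loud=1−0.44=0.56, ¬nominal=1−0.79=0.21; OR[max(a, b)] → w = 0.56
R3: loud=0.44, low=0.93; AND[min(a, b)] → w = 0.44
R4: high=0.84 → w = 0.84
Rules with consequent 'large': {R2, R3} → strengths 0.56, 0.44
Aggregate via t-conorm [max(a, b)]: 0.56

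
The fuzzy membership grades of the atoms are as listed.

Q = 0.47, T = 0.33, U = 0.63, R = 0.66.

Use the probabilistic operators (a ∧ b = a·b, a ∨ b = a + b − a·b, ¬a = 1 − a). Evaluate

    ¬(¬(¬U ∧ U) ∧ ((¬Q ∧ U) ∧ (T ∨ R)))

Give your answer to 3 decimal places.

¬U = 1 − 0.6300 = 0.3700
¬U ∧ U = a·b on (0.3700, 0.6300) = 0.2331
¬(¬U ∧ U) = 1 − 0.2331 = 0.7669
¬Q = 1 − 0.4700 = 0.5300
¬Q ∧ U = a·b on (0.5300, 0.6300) = 0.3339
T ∨ R = a + b − a·b on (0.3300, 0.6600) = 0.7722
(¬Q ∧ U) ∧ (T ∨ R) = a·b on (0.3339, 0.7722) = 0.2578
¬(¬U ∧ U) ∧ ((¬Q ∧ U) ∧ (T ∨ R)) = a·b on (0.7669, 0.2578) = 0.1977
¬(¬(¬U ∧ U) ∧ ((¬Q ∧ U) ∧ (T ∨ R))) = 1 − 0.1977 = 0.8023

0.802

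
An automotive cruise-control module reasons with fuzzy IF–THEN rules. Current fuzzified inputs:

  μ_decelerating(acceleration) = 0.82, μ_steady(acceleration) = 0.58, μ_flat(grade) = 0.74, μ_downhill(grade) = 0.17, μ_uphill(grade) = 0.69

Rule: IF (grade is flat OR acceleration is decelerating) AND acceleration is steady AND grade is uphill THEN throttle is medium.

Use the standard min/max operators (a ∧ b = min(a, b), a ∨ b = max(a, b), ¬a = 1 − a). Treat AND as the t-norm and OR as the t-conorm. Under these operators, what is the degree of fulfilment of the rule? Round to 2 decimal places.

firing strength: (flat=0.74 OR decelerating=0.82) = 0.82; AND[min(a, b)] with steady=0.58, uphill=0.69 → w = 0.58

0.58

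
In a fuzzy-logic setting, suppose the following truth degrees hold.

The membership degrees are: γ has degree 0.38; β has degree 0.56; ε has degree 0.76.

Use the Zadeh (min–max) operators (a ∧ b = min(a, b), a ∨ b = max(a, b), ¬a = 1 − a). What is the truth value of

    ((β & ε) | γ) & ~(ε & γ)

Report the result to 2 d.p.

β & ε = min(a, b) on (0.56, 0.76) = 0.56
(β & ε) | γ = max(a, b) on (0.56, 0.38) = 0.56
ε & γ = min(a, b) on (0.76, 0.38) = 0.38
~(ε & γ) = 1 − 0.38 = 0.62
((β & ε) | γ) & ~(ε & γ) = min(a, b) on (0.56, 0.62) = 0.56

0.56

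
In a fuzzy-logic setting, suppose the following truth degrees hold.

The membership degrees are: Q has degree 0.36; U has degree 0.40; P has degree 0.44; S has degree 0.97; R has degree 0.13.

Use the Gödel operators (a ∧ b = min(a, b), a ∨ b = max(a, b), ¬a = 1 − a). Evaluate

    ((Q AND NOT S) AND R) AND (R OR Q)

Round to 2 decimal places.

NOT S = 1 − 0.97 = 0.03
Q AND NOT S = min(a, b) on (0.36, 0.03) = 0.03
(Q AND NOT S) AND R = min(a, b) on (0.03, 0.13) = 0.03
R OR Q = max(a, b) on (0.13, 0.36) = 0.36
((Q AND NOT S) AND R) AND (R OR Q) = min(a, b) on (0.03, 0.36) = 0.03

0.03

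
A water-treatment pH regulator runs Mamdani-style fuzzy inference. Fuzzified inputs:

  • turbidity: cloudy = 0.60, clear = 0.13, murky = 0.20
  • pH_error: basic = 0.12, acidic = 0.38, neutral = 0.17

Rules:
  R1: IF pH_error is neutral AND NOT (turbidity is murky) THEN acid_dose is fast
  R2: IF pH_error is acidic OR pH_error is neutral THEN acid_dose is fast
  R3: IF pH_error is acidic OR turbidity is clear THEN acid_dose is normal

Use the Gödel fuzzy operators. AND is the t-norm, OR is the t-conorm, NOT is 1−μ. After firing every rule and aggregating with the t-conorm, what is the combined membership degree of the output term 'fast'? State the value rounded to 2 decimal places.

R1: neutral=0.17, ¬murky=1−0.20=0.80; AND[min(a, b)] → w = 0.17
R2: acidic=0.38, neutral=0.17; OR[max(a, b)] → w = 0.38
R3: acidic=0.38, clear=0.13; OR[max(a, b)] → w = 0.38
Rules with consequent 'fast': {R1, R2} → strengths 0.17, 0.38
Aggregate via t-conorm [max(a, b)]: 0.38

0.38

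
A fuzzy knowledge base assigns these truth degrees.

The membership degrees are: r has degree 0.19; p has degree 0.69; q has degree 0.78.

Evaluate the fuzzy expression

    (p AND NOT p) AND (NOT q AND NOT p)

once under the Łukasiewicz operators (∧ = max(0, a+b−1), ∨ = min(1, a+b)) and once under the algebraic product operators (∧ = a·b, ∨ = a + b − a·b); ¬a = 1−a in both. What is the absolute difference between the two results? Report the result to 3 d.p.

0.015

Under Łukasiewicz:
  NOT p = 1 − 0.69 = 0.31
  p AND NOT p = max(0, a+b−1) on (0.69, 0.31) = 0.00
  NOT q = 1 − 0.78 = 0.22
  NOT p = 1 − 0.69 = 0.31
  NOT q AND NOT p = max(0, a+b−1) on (0.22, 0.31) = 0.00
  (p AND NOT p) AND (NOT q AND NOT p) = max(0, a+b−1) on (0.00, 0.00) = 0.00
  → value = 0.0000
Under algebraic product:
  NOT p = 1 − 0.6900 = 0.3100
  p AND NOT p = a·b on (0.6900, 0.3100) = 0.2139
  NOT q = 1 − 0.7800 = 0.2200
  NOT p = 1 − 0.6900 = 0.3100
  NOT q AND NOT p = a·b on (0.2200, 0.3100) = 0.0682
  (p AND NOT p) AND (NOT q AND NOT p) = a·b on (0.2139, 0.0682) = 0.0146
  → value = 0.0146
|0.0000 − 0.0146| = 0.015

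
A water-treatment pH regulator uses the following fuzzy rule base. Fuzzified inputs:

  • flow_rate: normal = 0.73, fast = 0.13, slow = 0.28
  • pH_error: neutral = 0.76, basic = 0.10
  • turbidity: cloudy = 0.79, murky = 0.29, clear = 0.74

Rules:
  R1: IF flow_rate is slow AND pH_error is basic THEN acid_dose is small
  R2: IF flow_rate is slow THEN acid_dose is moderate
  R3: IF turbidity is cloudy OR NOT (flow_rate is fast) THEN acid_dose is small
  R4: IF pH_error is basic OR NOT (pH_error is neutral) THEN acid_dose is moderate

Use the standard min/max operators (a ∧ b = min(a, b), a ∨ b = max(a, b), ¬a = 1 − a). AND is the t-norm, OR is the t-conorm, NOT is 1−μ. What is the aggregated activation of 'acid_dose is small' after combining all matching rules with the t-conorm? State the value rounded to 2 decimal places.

R1: slow=0.28, basic=0.10; AND[min(a, b)] → w = 0.10
R2: slow=0.28 → w = 0.28
R3: cloudy=0.79, ¬fast=1−0.13=0.87; OR[max(a, b)] → w = 0.87
R4: basic=0.10, ¬neutral=1−0.76=0.24; OR[max(a, b)] → w = 0.24
Rules with consequent 'small': {R1, R3} → strengths 0.10, 0.87
Aggregate via t-conorm [max(a, b)]: 0.87

0.87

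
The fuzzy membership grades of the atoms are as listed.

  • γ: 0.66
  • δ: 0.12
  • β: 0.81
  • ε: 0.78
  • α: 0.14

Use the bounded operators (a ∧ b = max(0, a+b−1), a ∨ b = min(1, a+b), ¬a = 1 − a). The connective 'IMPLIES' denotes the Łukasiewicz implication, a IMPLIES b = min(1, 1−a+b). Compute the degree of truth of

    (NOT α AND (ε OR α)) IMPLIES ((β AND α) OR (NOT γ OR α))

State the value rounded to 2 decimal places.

0.70

NOT α = 1 − 0.14 = 0.86
ε OR α = min(1, a+b) on (0.78, 0.14) = 0.92
NOT α AND (ε OR α) = max(0, a+b−1) on (0.86, 0.92) = 0.78
β AND α = max(0, a+b−1) on (0.81, 0.14) = 0.00
NOT γ = 1 − 0.66 = 0.34
NOT γ OR α = min(1, a+b) on (0.34, 0.14) = 0.48
(β AND α) OR (NOT γ OR α) = min(1, a+b) on (0.00, 0.48) = 0.48
(NOT α AND (ε OR α)) IMPLIES ((β AND α) OR (NOT γ OR α))  [Łukasiewicz: min(1, 1−a+b)] with a=0.78, b=0.48 → 0.70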